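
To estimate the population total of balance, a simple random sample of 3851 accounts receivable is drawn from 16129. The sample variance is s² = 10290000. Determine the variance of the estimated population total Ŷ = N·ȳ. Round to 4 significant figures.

5.291 × 10^11

Var(Ŷ) = N²·Var(ȳ) = N²·(1 − n/N)·s²/n.
f = 3851/16129 = 0.23876248; Var(ȳ) = 0.76123752·10290000/3851 = 2034.052.
Var(Ŷ) = 16129² · 2034.052 = 5.2914773 × 10^11.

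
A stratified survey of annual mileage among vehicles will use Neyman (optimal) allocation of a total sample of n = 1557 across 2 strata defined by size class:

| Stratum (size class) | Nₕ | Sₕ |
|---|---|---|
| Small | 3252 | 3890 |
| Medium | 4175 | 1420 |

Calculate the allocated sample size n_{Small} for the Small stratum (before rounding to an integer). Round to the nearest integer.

Neyman allocation: nₕ = n·NₕSₕ / Σⱼ NⱼSⱼ.
Σ NⱼSⱼ = 3252·3890 + 4175·1420 = 1.857878 × 10^7.
n_{Small} = 1557·3252·3890 / (1.857878 × 10^7) = 1060.

1060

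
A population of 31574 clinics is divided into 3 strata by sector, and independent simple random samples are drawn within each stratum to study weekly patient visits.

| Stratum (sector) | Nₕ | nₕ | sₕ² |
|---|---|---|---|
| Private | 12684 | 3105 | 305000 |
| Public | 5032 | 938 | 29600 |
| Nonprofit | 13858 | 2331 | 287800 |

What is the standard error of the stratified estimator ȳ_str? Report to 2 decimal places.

5.69

Var(ȳ_str) = Σₕ Wₕ²(1 − fₕ)sₕ²/nₕ with Wₕ = Nₕ/N, N = 31574.
Private: Wₕ = 0.40172294; term = 0.40172294²·(1 − 0.24479659)·305000/3105 = 11.971689.
Public: Wₕ = 0.15937163; term = 0.15937163²·(1 − 0.18640700)·29600/938 = 0.65210591.
Nonprofit: Wₕ = 0.43890543; term = 0.43890543²·(1 − 0.16820609)·287800/2331 = 19.783638.
Sum = 32.407433.
SE = √(32.407433) = 5.69.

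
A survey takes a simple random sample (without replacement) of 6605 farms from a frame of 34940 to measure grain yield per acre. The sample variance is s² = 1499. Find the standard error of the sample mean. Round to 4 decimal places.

0.4290

Under SRS without replacement, Var(ȳ) = (1 − f)·s²/n with f = n/N = 6605/34940 = 0.18903835.
Var(ȳ) = (1 − 0.18903835)·1499/6605 = 0.81096165·0.22694928 = 0.18404716.
SE(ȳ) = √(0.18404716) = 0.4290.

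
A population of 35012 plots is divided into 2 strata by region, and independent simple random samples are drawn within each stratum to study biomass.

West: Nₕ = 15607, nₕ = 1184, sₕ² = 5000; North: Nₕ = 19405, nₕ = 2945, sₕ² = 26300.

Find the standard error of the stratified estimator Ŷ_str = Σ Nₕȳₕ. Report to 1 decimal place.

Var(Ŷ_str) = Σₕ Nₕ²(1 − fₕ)sₕ²/nₕ.
West: 15607²·(1 − 1184/15607)·5000/1184 = 9.5059021 × 10^8.
North: 19405²·(1 − 2945/19405)·26300/2945 = 2.852423 × 10^9.
Sum = 3.8030132 × 10^9.
SE = √(3.8030132 × 10^9) = 61668.6.

61668.6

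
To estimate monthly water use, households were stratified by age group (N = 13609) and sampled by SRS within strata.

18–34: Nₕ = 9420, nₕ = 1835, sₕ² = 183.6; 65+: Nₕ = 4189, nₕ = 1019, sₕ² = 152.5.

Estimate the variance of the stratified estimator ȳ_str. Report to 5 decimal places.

Var(ȳ_str) = Σₕ Wₕ²(1 − fₕ)sₕ²/nₕ with Wₕ = Nₕ/N, N = 13609.
18–34: Wₕ = 0.69218899; term = 0.69218899²·(1 − 0.19479830)·183.6/1835 = 0.038600299.
65+: Wₕ = 0.30781101; term = 0.30781101²·(1 − 0.24325615)·152.5/1019 = 0.010730324.
Sum = 0.049330623.

0.04933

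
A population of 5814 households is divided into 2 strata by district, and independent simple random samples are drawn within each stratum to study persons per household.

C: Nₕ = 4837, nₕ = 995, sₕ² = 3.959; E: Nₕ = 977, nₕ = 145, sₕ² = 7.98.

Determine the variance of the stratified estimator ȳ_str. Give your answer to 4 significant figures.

0.003511

Var(ȳ_str) = Σₕ Wₕ²(1 − fₕ)sₕ²/nₕ with Wₕ = Nₕ/N, N = 5814.
C: Wₕ = 0.83195734; term = 0.83195734²·(1 − 0.20570602)·3.959/995 = 0.0021874887.
E: Wₕ = 0.16804266; term = 0.16804266²·(1 − 0.14841351)·7.98/145 = 0.0013234353.
Sum = 0.003510924.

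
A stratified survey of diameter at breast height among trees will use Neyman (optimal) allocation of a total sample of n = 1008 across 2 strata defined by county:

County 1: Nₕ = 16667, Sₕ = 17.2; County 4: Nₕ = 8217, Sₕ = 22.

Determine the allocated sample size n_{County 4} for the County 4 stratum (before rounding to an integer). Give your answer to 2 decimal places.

Neyman allocation: nₕ = n·NₕSₕ / Σⱼ NⱼSⱼ.
Σ NⱼSⱼ = 16667·17.2 + 8217·22 = 467446.4.
n_{County 4} = 1008·8217·22 / 467446.4 = 389.82.

389.82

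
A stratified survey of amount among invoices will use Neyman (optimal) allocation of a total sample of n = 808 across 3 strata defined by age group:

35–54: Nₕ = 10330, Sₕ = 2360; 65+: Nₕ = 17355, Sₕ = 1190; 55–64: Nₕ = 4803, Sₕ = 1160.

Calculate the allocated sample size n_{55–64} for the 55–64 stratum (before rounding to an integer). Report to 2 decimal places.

Neyman allocation: nₕ = n·NₕSₕ / Σⱼ NⱼSⱼ.
Σ NⱼSⱼ = 10330·2360 + 17355·1190 + 4803·1160 = 5.060273 × 10^7.
n_{55–64} = 808·4803·1160 / (5.060273 × 10^7) = 88.96.

88.96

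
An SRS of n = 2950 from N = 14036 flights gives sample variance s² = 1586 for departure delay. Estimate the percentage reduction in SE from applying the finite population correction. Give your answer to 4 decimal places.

f = n/N = 2950/14036 = 0.21017384.
SE_no-fpc = √(s²/n) = 0.7332306; SE_fpc = √((1−f)s²/n) = 0.65163791.
Ratio = √(1−f) = 0.88872164. Reduction = 100·(1 − 0.88872164) = 11.1278%.

11.1278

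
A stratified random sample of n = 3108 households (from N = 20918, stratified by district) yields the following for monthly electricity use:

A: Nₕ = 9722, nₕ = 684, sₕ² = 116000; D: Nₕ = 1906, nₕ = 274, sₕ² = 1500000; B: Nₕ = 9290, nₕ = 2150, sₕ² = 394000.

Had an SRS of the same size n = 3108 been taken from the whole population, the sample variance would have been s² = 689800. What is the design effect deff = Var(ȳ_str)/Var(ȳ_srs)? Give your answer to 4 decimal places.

Var(ȳ_str) = Σ Wₕ²(1−fₕ)sₕ²/nₕ with Wₕ = Nₕ/20918:
  A: (9722/20918)²·(1−684/9722)·116000/684 = 34.055677
  D: (1906/20918)²·(1−274/1906)·1500000/274 = 38.917365
  B: (9290/20918)²·(1−2150/9290)·394000/2150 = 27.779944
  → Var(ȳ_str) = 100.75299.
Var(ȳ_srs) = (1 − 3108/20918)·689800/3108 = 188.96699.
deff = 100.75299 / 188.96699 = 0.5332.

0.5332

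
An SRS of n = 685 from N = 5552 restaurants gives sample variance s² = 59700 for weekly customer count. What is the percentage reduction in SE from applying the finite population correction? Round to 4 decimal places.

6.3720

f = n/N = 685/5552 = 0.12337896.
SE_no-fpc = √(s²/n) = 9.3355924; SE_fpc = √((1−f)s²/n) = 8.7407324.
Ratio = √(1−f) = 0.93628043. Reduction = 100·(1 − 0.93628043) = 6.3720%.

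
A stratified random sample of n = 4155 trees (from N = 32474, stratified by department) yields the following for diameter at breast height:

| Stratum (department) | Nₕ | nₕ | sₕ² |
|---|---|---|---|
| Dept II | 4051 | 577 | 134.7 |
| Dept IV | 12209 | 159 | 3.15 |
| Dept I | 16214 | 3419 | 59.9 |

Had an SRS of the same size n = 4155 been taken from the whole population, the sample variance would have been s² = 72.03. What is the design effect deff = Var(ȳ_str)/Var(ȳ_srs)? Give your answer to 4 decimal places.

Var(ȳ_str) = Σ Wₕ²(1−fₕ)sₕ²/nₕ with Wₕ = Nₕ/32474:
  Dept II: (4051/32474)²·(1−577/4051)·134.7/577 = 0.0031153889
  Dept IV: (12209/32474)²·(1−159/12209)·3.15/159 = 0.0027638152
  Dept I: (16214/32474)²·(1−3419/16214)·59.9/3419 = 0.0034465661
  → Var(ȳ_str) = 0.0093257702.
Var(ȳ_srs) = (1 − 4155/32474)·72.03/4155 = 0.015117658.
deff = 0.0093257702 / 0.015117658 = 0.6169.

0.6169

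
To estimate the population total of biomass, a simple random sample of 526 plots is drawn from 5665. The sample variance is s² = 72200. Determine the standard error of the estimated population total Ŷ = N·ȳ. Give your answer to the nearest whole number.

63214

Var(Ŷ) = N²·Var(ȳ) = N²·(1 − n/N)·s²/n.
f = 526/5665 = 0.09285084; Var(ȳ) = 0.90714916·72200/526 = 124.51743.
Var(Ŷ) = 5665² · 124.51743 = 3.9960414 × 10^9.
SE(Ŷ) = √(3.9960414 × 10^9) = 63214.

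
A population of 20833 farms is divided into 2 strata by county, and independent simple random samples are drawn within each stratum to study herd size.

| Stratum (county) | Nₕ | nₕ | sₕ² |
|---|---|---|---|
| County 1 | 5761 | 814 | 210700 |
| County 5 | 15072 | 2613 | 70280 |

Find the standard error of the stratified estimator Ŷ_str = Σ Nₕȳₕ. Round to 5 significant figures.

111480

Var(Ŷ_str) = Σₕ Nₕ²(1 − fₕ)sₕ²/nₕ.
County 1: 5761²·(1 − 814/5761)·210700/814 = 7.3770023 × 10^9.
County 5: 15072²·(1 − 2613/15072)·70280/2613 = 5.05064 × 10^9.
Sum = 1.2427642 × 10^10.
SE = √(1.2427642 × 10^10) = 111480.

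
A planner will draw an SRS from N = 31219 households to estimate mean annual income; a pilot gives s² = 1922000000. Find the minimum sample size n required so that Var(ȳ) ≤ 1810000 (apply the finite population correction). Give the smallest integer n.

1027

Without fpc, n₀ = s²/D = 1922000000/1810000 = 1061.8785.
With fpc, (1 − n/N)·s²/n ≤ D requires n ≥ n₀/(1 + n₀/N) = 1061.8785/(1 + 1061.8785/31219) = 1026.9480.
Rounding up, n = 1027.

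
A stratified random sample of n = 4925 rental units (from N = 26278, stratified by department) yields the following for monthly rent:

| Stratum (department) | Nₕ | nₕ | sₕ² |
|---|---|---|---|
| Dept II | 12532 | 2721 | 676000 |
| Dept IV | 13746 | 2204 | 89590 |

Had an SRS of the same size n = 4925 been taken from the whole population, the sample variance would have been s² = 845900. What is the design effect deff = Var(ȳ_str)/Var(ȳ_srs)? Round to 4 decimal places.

Var(ȳ_str) = Σ Wₕ²(1−fₕ)sₕ²/nₕ with Wₕ = Nₕ/26278:
  Dept II: (12532/26278)²·(1−2721/12532)·676000/2721 = 44.235119
  Dept IV: (13746/26278)²·(1−2204/13746)·89590/2204 = 9.3394379
  → Var(ȳ_str) = 53.574557.
Var(ȳ_srs) = (1 − 4925/26278)·845900/4925 = 139.56592.
deff = 53.574557 / 139.56592 = 0.3839.

0.3839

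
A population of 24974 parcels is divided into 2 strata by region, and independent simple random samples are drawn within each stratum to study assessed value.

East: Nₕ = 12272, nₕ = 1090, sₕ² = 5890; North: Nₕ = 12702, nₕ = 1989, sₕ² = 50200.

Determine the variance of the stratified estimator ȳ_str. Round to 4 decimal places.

Var(ȳ_str) = Σₕ Wₕ²(1 − fₕ)sₕ²/nₕ with Wₕ = Nₕ/N, N = 24974.
East: Wₕ = 0.49139105; term = 0.49139105²·(1 − 0.08882008)·5890/1090 = 1.1889057.
North: Wₕ = 0.50860895; term = 0.50860895²·(1 − 0.15658951)·50200/1989 = 5.5065037.
Sum = 6.6954094.

6.6954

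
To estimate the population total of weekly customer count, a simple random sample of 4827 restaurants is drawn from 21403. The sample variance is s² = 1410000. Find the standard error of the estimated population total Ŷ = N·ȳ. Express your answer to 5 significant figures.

321920

Var(Ŷ) = N²·Var(ȳ) = N²·(1 − n/N)·s²/n.
f = 4827/21403 = 0.22552913; Var(ȳ) = 0.77447087·1410000/4827 = 226.22828.
Var(Ŷ) = 21403² · 226.22828 = 1.0363255 × 10^11.
SE(Ŷ) = √(1.0363255 × 10^11) = 321920.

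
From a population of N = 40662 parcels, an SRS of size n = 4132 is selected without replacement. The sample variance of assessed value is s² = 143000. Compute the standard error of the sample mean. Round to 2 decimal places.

5.58

Under SRS without replacement, Var(ȳ) = (1 − f)·s²/n with f = n/N = 4132/40662 = 0.10161822.
Var(ȳ) = (1 − 0.10161822)·143000/4132 = 0.89838178·34.607938 = 31.091141.
SE(ȳ) = √(31.091141) = 5.58.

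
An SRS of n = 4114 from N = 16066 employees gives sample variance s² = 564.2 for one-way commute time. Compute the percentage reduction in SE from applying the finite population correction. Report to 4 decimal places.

13.7485

f = n/N = 4114/16066 = 0.25606872.
SE_no-fpc = √(s²/n) = 0.37032616; SE_fpc = √((1−f)s²/n) = 0.31941169.
Ratio = √(1−f) = 0.86251451. Reduction = 100·(1 − 0.86251451) = 13.7485%.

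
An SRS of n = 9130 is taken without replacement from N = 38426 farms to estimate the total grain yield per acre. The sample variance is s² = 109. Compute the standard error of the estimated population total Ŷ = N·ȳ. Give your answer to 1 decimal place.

3666.0

Var(Ŷ) = N²·Var(ȳ) = N²·(1 − n/N)·s²/n.
f = 9130/38426 = 0.23759954; Var(ȳ) = 0.76240046·109/9130 = 0.0091020427.
Var(Ŷ) = 38426² · 0.0091020427 = 1.3439689 × 10^7.
SE(Ŷ) = √(1.3439689 × 10^7) = 3666.0.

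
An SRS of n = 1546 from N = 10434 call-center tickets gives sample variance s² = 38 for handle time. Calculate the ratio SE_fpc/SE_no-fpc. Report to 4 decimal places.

0.9229

f = n/N = 1546/10434 = 0.14816945.
SE_no-fpc = √(s²/n) = 0.1567787; SE_fpc = √((1−f)s²/n) = 0.14469838.
Ratio = √(1−f) = 0.92294667.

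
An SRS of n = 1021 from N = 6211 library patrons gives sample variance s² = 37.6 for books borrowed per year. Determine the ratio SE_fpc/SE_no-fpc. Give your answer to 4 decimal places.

f = n/N = 1021/6211 = 0.16438577.
SE_no-fpc = √(s²/n) = 0.19190269; SE_fpc = √((1−f)s²/n) = 0.17542196.
Ratio = √(1−f) = 0.91411938.

0.9141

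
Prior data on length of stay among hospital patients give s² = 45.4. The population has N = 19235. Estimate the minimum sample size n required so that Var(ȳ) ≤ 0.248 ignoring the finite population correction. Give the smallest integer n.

Without fpc, n₀ = s²/D = 45.4/0.248 = 183.0645.
Rounding up, n = 184.

184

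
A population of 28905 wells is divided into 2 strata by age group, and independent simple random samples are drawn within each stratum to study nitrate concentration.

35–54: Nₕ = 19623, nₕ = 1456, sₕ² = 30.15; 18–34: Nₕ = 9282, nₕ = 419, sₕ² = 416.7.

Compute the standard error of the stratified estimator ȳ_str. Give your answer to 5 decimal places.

Var(ȳ_str) = Σₕ Wₕ²(1 − fₕ)sₕ²/nₕ with Wₕ = Nₕ/N, N = 28905.
35–54: Wₕ = 0.67887909; term = 0.67887909²·(1 − 0.07419864)·30.15/1456 = 0.0088354488.
18–34: Wₕ = 0.32112091; term = 0.32112091²·(1 − 0.04514113)·416.7/419 = 0.097923256.
Sum = 0.1067587.
SE = √(0.1067587) = 0.32674.

0.32674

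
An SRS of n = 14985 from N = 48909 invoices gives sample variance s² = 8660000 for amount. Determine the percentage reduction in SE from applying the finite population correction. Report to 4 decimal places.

f = n/N = 14985/48909 = 0.30638533.
SE_no-fpc = √(s²/n) = 24.039785; SE_fpc = √((1−f)s²/n) = 20.021182.
Ratio = √(1−f) = 0.83283532. Reduction = 100·(1 − 0.83283532) = 16.7165%.

16.7165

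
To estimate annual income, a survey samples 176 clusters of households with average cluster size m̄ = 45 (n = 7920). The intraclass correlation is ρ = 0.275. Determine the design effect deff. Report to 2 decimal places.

13.10

deff = 1 + (45 − 1)·0.275 = 1 + 12.1 = 13.1.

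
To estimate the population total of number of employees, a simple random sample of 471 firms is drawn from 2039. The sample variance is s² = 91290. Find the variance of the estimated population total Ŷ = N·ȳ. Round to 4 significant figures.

Var(Ŷ) = N²·Var(ȳ) = N²·(1 − n/N)·s²/n.
f = 471/2039 = 0.23099559; Var(ȳ) = 0.76900441·91290/471 = 149.04971.
Var(Ŷ) = 2039² · 149.04971 = 6.196773 × 10^8.

6.197 × 10^8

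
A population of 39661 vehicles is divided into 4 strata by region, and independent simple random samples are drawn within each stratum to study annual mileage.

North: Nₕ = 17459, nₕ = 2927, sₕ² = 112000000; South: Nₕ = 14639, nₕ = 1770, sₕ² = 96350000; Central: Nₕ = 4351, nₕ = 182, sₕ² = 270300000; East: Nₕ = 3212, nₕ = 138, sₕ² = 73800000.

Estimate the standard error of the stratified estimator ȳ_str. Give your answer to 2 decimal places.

182.14

Var(ȳ_str) = Σₕ Wₕ²(1 − fₕ)sₕ²/nₕ with Wₕ = Nₕ/N, N = 39661.
North: Wₕ = 0.44020574; term = 0.44020574²·(1 − 0.16764992)·112000000/2927 = 6171.8126.
South: Wₕ = 0.36910315; term = 0.36910315²·(1 − 0.12090990)·96350000/1770 = 6519.3957.
Central: Wₕ = 0.10970475; term = 0.10970475²·(1 − 0.04182946)·270300000/182 = 17126.488.
East: Wₕ = 0.08098636; term = 0.08098636²·(1 − 0.04296389)·73800000/138 = 3356.8301.
Sum = 33174.526.
SE = √(33174.526) = 182.14.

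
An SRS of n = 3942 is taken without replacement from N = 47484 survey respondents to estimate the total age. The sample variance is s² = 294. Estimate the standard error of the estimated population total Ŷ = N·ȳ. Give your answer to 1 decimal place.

12417.8

Var(Ŷ) = N²·Var(ȳ) = N²·(1 − n/N)·s²/n.
f = 3942/47484 = 0.08301744; Var(ȳ) = 0.91698256·294/3942 = 0.068389871.
Var(Ŷ) = 47484² · 0.068389871 = 1.5420071 × 10^8.
SE(Ŷ) = √(1.5420071 × 10^8) = 12417.8.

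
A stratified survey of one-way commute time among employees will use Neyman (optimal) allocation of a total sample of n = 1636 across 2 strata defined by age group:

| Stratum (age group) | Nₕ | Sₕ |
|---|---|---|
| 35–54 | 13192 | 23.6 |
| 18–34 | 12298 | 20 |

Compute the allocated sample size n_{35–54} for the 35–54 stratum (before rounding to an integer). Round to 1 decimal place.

914.0

Neyman allocation: nₕ = n·NₕSₕ / Σⱼ NⱼSⱼ.
Σ NⱼSⱼ = 13192·23.6 + 12298·20 = 557291.2.
n_{35–54} = 1636·13192·23.6 / 557291.2 = 914.0.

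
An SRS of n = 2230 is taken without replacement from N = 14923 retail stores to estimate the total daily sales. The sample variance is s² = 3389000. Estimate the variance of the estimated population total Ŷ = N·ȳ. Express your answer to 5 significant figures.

Var(Ŷ) = N²·Var(ȳ) = N²·(1 − n/N)·s²/n.
f = 2230/14923 = 0.14943376; Var(ȳ) = 0.85056624·3389000/2230 = 1292.6318.
Var(Ŷ) = 14923² · 1292.6318 = 2.8786384 × 10^11.

2.8786 × 10^11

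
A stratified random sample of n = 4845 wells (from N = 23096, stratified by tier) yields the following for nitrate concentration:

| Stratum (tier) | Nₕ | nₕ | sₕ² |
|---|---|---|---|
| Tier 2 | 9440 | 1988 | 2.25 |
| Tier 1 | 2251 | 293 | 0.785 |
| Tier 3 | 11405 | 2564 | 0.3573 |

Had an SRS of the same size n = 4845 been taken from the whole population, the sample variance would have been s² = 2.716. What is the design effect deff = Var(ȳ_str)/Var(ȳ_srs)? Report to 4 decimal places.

0.4464

Var(ȳ_str) = Σ Wₕ²(1−fₕ)sₕ²/nₕ with Wₕ = Nₕ/23096:
  Tier 2: (9440/23096)²·(1−1988/9440)·2.25/1988 = 1.4925794 × 10^-4
  Tier 1: (2251/23096)²·(1−293/2251)·0.785/293 = 2.2136894 × 10^-5
  Tier 3: (11405/23096)²·(1−2564/11405)·0.3573/2564 = 2.6341356 × 10^-5
  → Var(ȳ_str) = 1.9773619 × 10^-4.
Var(ȳ_srs) = (1 − 4845/23096)·2.716/4845 = 4.4298179 × 10^-4.
deff = (1.9773619 × 10^-4) / (4.4298179 × 10^-4) = 0.4464.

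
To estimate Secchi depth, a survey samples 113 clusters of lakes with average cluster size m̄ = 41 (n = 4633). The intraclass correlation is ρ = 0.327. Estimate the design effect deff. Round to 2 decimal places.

14.08

deff = 1 + (41 − 1)·0.327 = 1 + 13.08 = 14.08.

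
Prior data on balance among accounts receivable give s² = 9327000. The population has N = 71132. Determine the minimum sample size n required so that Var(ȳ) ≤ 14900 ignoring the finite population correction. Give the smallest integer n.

Without fpc, n₀ = s²/D = 9327000/14900 = 625.9732.
Rounding up, n = 626.

626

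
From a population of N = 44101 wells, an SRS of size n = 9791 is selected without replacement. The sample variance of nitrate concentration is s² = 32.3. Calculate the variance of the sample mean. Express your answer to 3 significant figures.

0.00257

Under SRS without replacement, Var(ȳ) = (1 − f)·s²/n with f = n/N = 9791/44101 = 0.22201311.
Var(ȳ) = (1 − 0.22201311)·32.3/9791 = 0.77798689·0.003298948 = 0.0025665383.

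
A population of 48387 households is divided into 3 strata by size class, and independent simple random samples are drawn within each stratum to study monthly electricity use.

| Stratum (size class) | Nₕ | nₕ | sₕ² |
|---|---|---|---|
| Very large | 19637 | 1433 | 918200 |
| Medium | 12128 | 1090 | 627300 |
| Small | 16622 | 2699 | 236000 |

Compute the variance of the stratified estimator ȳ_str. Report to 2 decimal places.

139.38

Var(ȳ_str) = Σₕ Wₕ²(1 − fₕ)sₕ²/nₕ with Wₕ = Nₕ/N, N = 48387.
Very large: Wₕ = 0.40583214; term = 0.40583214²·(1 − 0.07297449)·918200/1433 = 97.830815.
Medium: Wₕ = 0.25064583; term = 0.25064583²·(1 − 0.08987467)·627300/1090 = 32.905688.
Small: Wₕ = 0.34352202; term = 0.34352202²·(1 − 0.16237517)·236000/2699 = 8.6430659.
Sum = 139.37957.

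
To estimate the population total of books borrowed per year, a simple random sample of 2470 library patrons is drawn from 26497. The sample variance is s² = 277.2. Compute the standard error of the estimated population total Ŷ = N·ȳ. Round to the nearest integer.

Var(Ŷ) = N²·Var(ȳ) = N²·(1 − n/N)·s²/n.
f = 2470/26497 = 0.09321810; Var(ȳ) = 0.90678190·277.2/2470 = 0.10176516.
Var(Ŷ) = 26497² · 0.10176516 = 7.1448404 × 10^7.
SE(Ŷ) = √(7.1448404 × 10^7) = 8453.

8453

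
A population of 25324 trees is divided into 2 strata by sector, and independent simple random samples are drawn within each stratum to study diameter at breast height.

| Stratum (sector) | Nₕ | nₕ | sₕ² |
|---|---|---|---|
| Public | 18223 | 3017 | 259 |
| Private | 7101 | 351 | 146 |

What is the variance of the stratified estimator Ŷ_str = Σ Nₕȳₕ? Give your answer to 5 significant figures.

Var(Ŷ_str) = Σₕ Nₕ²(1 − fₕ)sₕ²/nₕ.
Public: 18223²·(1 − 3017/18223)·259/3017 = 2.3788076 × 10^7.
Private: 7101²·(1 − 351/7101)·146/351 = 1.9937423 × 10^7.
Sum = 4.3725499 × 10^7.

4.3725 × 10^7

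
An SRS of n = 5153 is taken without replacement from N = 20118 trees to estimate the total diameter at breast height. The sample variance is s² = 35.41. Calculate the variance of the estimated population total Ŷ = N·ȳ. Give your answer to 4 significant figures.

2.069 × 10^6

Var(Ŷ) = N²·Var(ȳ) = N²·(1 − n/N)·s²/n.
f = 5153/20118 = 0.25613878; Var(ȳ) = 0.74386122·35.41/5153 = 0.0051116099.
Var(Ŷ) = 20118² · 0.0051116099 = 2.0688419 × 10^6.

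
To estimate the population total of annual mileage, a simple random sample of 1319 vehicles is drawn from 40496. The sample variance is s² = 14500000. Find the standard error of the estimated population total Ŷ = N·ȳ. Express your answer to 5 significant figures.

4.1762 × 10^6

Var(Ŷ) = N²·Var(ȳ) = N²·(1 − n/N)·s²/n.
f = 1319/40496 = 0.03257112; Var(ȳ) = 0.96742888·14500000/1319 = 10635.117.
Var(Ŷ) = 40496² · 10635.117 = 1.7440805 × 10^13.
SE(Ŷ) = √(1.7440805 × 10^13) = 4.1762 × 10^6.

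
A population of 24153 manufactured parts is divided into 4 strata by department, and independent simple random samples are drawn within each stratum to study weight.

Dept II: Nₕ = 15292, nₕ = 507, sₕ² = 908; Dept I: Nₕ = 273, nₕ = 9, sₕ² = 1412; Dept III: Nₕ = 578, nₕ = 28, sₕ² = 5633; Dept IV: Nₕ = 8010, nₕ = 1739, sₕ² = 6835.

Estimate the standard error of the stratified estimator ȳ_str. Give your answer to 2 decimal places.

Var(ȳ_str) = Σₕ Wₕ²(1 − fₕ)sₕ²/nₕ with Wₕ = Nₕ/N, N = 24153.
Dept II: Wₕ = 0.63313046; term = 0.63313046²·(1 − 0.03315459)·908/507 = 0.69409888.
Dept I: Wₕ = 0.01130294; term = 0.01130294²·(1 − 0.03296703)·1412/9 = 0.019382804.
Dept III: Wₕ = 0.02393077; term = 0.02393077²·(1 − 0.04844291)·5633/28 = 0.10963017.
Dept IV: Wₕ = 0.33163582; term = 0.33163582²·(1 − 0.21710362)·6835/1739 = 0.33842785.
Sum = 1.1615397.
SE = √(1.1615397) = 1.08.

1.08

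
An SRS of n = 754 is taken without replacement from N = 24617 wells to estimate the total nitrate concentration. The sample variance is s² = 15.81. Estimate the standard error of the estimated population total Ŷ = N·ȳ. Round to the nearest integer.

3510

Var(Ŷ) = N²·Var(ȳ) = N²·(1 − n/N)·s²/n.
f = 754/24617 = 0.03062924; Var(ȳ) = 0.96937076·15.81/754 = 0.020325931.
Var(Ŷ) = 24617² · 0.020325931 = 1.2317447 × 10^7.
SE(Ŷ) = √(1.2317447 × 10^7) = 3510.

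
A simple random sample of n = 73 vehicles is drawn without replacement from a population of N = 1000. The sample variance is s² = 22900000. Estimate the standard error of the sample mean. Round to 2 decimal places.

Under SRS without replacement, Var(ȳ) = (1 − f)·s²/n with f = n/N = 73/1000 = 0.07300000.
Var(ȳ) = (1 − 0.07300000)·22900000/73 = 0.92700000·313698.63 = 290798.63.
SE(ȳ) = √(290798.63) = 539.26.

539.26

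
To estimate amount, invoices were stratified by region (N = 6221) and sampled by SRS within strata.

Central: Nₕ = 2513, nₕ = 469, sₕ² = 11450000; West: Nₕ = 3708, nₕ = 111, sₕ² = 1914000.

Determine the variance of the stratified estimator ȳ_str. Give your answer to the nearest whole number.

Var(ȳ_str) = Σₕ Wₕ²(1 − fₕ)sₕ²/nₕ with Wₕ = Nₕ/N, N = 6221.
Central: Wₕ = 0.40395435; term = 0.40395435²·(1 − 0.18662953)·11450000/469 = 3240.303.
West: Wₕ = 0.59604565; term = 0.59604565²·(1 − 0.02993528)·1914000/111 = 5942.6303.
Sum = 9182.9333.

9183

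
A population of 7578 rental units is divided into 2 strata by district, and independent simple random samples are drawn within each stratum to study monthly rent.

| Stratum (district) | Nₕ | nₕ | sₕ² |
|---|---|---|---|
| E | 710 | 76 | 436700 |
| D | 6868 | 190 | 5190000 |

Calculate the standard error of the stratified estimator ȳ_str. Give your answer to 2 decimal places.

147.86

Var(ȳ_str) = Σₕ Wₕ²(1 − fₕ)sₕ²/nₕ with Wₕ = Nₕ/N, N = 7578.
E: Wₕ = 0.09369227; term = 0.09369227²·(1 − 0.10704225)·436700/76 = 45.040998.
D: Wₕ = 0.90630773; term = 0.90630773²·(1 − 0.02766453)·5190000/190 = 21816.308.
Sum = 21861.349.
SE = √(21861.349) = 147.86.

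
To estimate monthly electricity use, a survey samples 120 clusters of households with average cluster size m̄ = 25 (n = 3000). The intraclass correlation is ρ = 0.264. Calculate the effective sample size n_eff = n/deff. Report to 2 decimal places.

408.94

deff = 1 + (25 − 1)·0.264 = 1 + 6.336 = 7.336.
n_eff = 3000 / 7.336 = 408.94.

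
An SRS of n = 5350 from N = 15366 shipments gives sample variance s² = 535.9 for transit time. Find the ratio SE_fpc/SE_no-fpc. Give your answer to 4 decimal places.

f = n/N = 5350/15366 = 0.34817129.
SE_no-fpc = √(s²/n) = 0.31649364; SE_fpc = √((1−f)s²/n) = 0.25552402.
Ratio = √(1−f) = 0.80735910.

0.8074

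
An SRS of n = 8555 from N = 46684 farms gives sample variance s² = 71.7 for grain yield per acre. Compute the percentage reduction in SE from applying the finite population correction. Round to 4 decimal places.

9.6260

f = n/N = 8555/46684 = 0.18325336.
SE_no-fpc = √(s²/n) = 0.09154815; SE_fpc = √((1−f)s²/n) = 0.082735758.
Ratio = √(1−f) = 0.90374036. Reduction = 100·(1 − 0.90374036) = 9.6260%.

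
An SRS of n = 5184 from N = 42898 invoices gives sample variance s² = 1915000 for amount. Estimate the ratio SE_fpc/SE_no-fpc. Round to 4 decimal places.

0.9376

f = n/N = 5184/42898 = 0.12084479.
SE_no-fpc = √(s²/n) = 19.219934; SE_fpc = √((1−f)s²/n) = 18.02124.
Ratio = √(1−f) = 0.93763277.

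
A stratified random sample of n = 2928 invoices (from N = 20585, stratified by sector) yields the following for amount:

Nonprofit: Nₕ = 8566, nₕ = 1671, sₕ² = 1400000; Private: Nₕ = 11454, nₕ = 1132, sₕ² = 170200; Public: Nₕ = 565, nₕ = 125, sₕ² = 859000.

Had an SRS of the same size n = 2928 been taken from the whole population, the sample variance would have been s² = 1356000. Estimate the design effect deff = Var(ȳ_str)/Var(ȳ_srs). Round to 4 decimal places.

Var(ȳ_str) = Σ Wₕ²(1−fₕ)sₕ²/nₕ with Wₕ = Nₕ/20585:
  Nonprofit: (8566/20585)²·(1−1671/8566)·1400000/1671 = 116.77831
  Private: (11454/20585)²·(1−1132/11454)·170200/1132 = 41.950044
  Public: (565/20585)²·(1−125/565)·859000/125 = 4.0316473
  → Var(ȳ_str) = 162.76.
Var(ȳ_srs) = (1 − 2928/20585)·1356000/2928 = 397.24155.
deff = 162.76 / 397.24155 = 0.4097.

0.4097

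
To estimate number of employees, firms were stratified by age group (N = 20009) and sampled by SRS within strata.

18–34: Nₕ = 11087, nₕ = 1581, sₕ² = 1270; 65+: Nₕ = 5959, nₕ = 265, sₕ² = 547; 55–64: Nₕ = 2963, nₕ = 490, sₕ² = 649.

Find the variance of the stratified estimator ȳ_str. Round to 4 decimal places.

Var(ȳ_str) = Σₕ Wₕ²(1 − fₕ)sₕ²/nₕ with Wₕ = Nₕ/N, N = 20009.
18–34: Wₕ = 0.55410065; term = 0.55410065²·(1 − 0.14259944)·1270/1581 = 0.21146229.
65+: Wₕ = 0.29781598; term = 0.29781598²·(1 − 0.04447055)·547/265 = 0.17493694.
55–64: Wₕ = 0.14808336; term = 0.14808336²·(1 − 0.16537293)·649/490 = 0.024241172.
Sum = 0.4106404.

0.4106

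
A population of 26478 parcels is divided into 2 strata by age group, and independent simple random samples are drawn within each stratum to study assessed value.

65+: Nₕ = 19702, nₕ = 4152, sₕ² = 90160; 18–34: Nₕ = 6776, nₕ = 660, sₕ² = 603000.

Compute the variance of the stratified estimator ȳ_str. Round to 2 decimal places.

63.50

Var(ȳ_str) = Σₕ Wₕ²(1 − fₕ)sₕ²/nₕ with Wₕ = Nₕ/N, N = 26478.
65+: Wₕ = 0.74408943; term = 0.74408943²·(1 − 0.21074003)·90160/4152 = 9.4891412.
18–34: Wₕ = 0.25591057; term = 0.25591057²·(1 − 0.09740260)·603000/660 = 54.006234.
Sum = 63.495375.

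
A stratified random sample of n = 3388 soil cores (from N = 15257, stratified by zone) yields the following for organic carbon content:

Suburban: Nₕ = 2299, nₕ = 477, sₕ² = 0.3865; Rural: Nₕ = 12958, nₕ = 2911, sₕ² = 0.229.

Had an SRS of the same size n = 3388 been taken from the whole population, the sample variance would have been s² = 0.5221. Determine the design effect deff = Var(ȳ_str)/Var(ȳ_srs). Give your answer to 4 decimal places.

Var(ȳ_str) = Σ Wₕ²(1−fₕ)sₕ²/nₕ with Wₕ = Nₕ/15257:
  Suburban: (2299/15257)²·(1−477/2299)·0.3865/477 = 1.458076 × 10^-5
  Rural: (12958/15257)²·(1−2911/12958)·0.229/2911 = 4.3997638 × 10^-5
  → Var(ȳ_str) = 5.8578398 × 10^-5.
Var(ȳ_srs) = (1 − 3388/15257)·0.5221/3388 = 1.1988236 × 10^-4.
deff = (5.8578398 × 10^-5) / (1.1988236 × 10^-4) = 0.4886.

0.4886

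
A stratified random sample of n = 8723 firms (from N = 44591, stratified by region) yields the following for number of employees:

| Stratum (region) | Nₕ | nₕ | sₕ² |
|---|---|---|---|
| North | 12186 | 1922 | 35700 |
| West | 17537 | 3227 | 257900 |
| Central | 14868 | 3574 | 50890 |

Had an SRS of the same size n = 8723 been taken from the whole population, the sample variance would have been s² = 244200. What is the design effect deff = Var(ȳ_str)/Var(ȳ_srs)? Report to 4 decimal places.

Var(ȳ_str) = Σ Wₕ²(1−fₕ)sₕ²/nₕ with Wₕ = Nₕ/44591:
  North: (12186/44591)²·(1−1922/12186)·35700/1922 = 1.168418
  West: (17537/44591)²·(1−3227/17537)·257900/3227 = 10.086788
  Central: (14868/44591)²·(1−3574/14868)·50890/3574 = 1.2024965
  → Var(ȳ_str) = 12.457703.
Var(ȳ_srs) = (1 − 8723/44591)·244200/8723 = 22.518514.
deff = 12.457703 / 22.518514 = 0.5532.

0.5532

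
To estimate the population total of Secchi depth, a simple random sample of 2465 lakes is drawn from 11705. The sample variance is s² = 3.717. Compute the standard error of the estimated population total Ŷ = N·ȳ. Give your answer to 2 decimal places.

403.84

Var(Ŷ) = N²·Var(ȳ) = N²·(1 − n/N)·s²/n.
f = 2465/11705 = 0.21059376; Var(ȳ) = 0.78940624·3.717/2465 = 0.0011903542.
Var(Ŷ) = 11705² · 0.0011903542 = 163086.89.
SE(Ŷ) = √(163086.89) = 403.84.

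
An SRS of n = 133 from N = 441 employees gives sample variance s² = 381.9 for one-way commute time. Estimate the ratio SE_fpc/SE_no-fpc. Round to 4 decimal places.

0.8357

f = n/N = 133/441 = 0.30158730.
SE_no-fpc = √(s²/n) = 1.694529; SE_fpc = √((1−f)s²/n) = 1.4161364.
Ratio = √(1−f) = 0.83571089.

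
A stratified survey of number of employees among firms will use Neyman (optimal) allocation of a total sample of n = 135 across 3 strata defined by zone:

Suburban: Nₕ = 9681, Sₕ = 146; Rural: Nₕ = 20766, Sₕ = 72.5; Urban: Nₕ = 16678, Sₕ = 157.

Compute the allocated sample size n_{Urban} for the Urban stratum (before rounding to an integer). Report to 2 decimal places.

63.84

Neyman allocation: nₕ = n·NₕSₕ / Σⱼ NⱼSⱼ.
Σ NⱼSⱼ = 9681·146 + 20766·72.5 + 16678·157 = 5.537407 × 10^6.
n_{Urban} = 135·16678·157 / (5.537407 × 10^6) = 63.84.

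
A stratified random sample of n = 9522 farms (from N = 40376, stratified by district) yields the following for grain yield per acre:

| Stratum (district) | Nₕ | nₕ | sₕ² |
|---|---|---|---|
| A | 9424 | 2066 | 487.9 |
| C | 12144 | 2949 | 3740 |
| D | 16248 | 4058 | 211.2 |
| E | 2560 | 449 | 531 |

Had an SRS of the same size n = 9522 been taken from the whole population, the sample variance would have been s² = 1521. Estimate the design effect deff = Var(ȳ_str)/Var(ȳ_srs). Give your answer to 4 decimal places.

Var(ȳ_str) = Σ Wₕ²(1−fₕ)sₕ²/nₕ with Wₕ = Nₕ/40376:
  A: (9424/40376)²·(1−2066/9424)·487.9/2066 = 0.010044978
  C: (12144/40376)²·(1−2949/12144)·3740/2949 = 0.086868783
  D: (16248/40376)²·(1−4058/16248)·211.2/4058 = 0.0063232289
  E: (2560/40376)²·(1−449/2560)·531/449 = 0.0039203947
  → Var(ȳ_str) = 0.10715738.
Var(ȳ_srs) = (1 − 9522/40376)·1521/9522 = 0.12206446.
deff = 0.10715738 / 0.12206446 = 0.8779.

0.8779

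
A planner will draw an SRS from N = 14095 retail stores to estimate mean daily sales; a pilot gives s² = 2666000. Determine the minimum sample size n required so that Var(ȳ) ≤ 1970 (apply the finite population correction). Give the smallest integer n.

Without fpc, n₀ = s²/D = 2666000/1970 = 1353.2995.
With fpc, (1 − n/N)·s²/n ≤ D requires n ≥ n₀/(1 + n₀/N) = 1353.2995/(1 + 1353.2995/14095) = 1234.7480.
Rounding up, n = 1235.

1235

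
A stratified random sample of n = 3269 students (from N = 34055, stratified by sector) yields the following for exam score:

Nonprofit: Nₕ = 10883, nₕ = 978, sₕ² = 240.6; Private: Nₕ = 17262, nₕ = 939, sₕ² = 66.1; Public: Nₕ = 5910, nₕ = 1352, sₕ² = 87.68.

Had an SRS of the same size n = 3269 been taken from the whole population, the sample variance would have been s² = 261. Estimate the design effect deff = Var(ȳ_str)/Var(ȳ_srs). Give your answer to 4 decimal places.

Var(ȳ_str) = Σ Wₕ²(1−fₕ)sₕ²/nₕ with Wₕ = Nₕ/34055:
  Nonprofit: (10883/34055)²·(1−978/10883)·240.6/978 = 0.022866416
  Private: (17262/34055)²·(1−939/17262)·66.1/939 = 0.01710272
  Public: (5910/34055)²·(1−1352/5910)·87.68/1352 = 0.001506343
  → Var(ȳ_str) = 0.041475479.
Var(ȳ_srs) = (1 − 3269/34055)·261/3269 = 0.072176857.
deff = 0.041475479 / 0.072176857 = 0.5746.

0.5746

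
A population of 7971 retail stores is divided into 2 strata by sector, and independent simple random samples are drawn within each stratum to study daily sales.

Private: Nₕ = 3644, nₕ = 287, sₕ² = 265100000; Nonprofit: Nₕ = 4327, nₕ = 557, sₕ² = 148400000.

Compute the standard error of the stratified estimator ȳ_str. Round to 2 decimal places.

Var(ȳ_str) = Σₕ Wₕ²(1 − fₕ)sₕ²/nₕ with Wₕ = Nₕ/N, N = 7971.
Private: Wₕ = 0.45715719; term = 0.45715719²·(1 − 0.07875960)·265100000/287 = 177841.01.
Nonprofit: Wₕ = 0.54284281; term = 0.54284281²·(1 − 0.12872660)·148400000/557 = 68403.974.
Sum = 246244.98.
SE = √(246244.98) = 496.23.

496.23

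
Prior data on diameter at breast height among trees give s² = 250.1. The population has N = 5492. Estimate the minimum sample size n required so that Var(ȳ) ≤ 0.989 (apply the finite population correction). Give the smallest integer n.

Without fpc, n₀ = s²/D = 250.1/0.989 = 252.8817.
With fpc, (1 − n/N)·s²/n ≤ D requires n ≥ n₀/(1 + n₀/N) = 252.8817/(1 + 252.8817/5492) = 241.7502.
Rounding up, n = 242.

242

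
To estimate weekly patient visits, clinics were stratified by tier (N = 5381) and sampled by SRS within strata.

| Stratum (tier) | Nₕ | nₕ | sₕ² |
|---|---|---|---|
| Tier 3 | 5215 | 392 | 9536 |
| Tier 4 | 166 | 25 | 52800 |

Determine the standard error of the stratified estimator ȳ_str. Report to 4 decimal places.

4.7790

Var(ȳ_str) = Σₕ Wₕ²(1 − fₕ)sₕ²/nₕ with Wₕ = Nₕ/N, N = 5381.
Tier 3: Wₕ = 0.96915072; term = 0.96915072²·(1 − 0.07516779)·9536/392 = 21.131278.
Tier 4: Wₕ = 0.03084928; term = 0.03084928²·(1 − 0.15060241)·52800/25 = 1.7072422.
Sum = 22.83852.
SE = √(22.83852) = 4.7790.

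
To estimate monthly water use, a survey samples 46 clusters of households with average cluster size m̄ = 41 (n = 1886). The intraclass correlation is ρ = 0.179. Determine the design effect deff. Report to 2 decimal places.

deff = 1 + (41 − 1)·0.179 = 1 + 7.16 = 8.16.

8.16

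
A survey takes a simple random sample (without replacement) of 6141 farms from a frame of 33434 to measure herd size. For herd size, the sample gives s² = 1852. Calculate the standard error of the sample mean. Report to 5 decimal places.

0.49617

Under SRS without replacement, Var(ȳ) = (1 − f)·s²/n with f = n/N = 6141/33434 = 0.18367530.
Var(ȳ) = (1 − 0.18367530)·1852/6141 = 0.81632470·0.30157955 = 0.24618683.
SE(ȳ) = √(0.24618683) = 0.49617.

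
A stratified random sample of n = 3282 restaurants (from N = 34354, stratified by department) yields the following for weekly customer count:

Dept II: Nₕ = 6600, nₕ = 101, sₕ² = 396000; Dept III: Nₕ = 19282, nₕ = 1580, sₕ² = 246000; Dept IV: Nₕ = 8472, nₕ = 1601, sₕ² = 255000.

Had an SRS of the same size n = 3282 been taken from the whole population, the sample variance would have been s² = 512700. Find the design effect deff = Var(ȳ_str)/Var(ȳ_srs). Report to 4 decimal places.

1.3828

Var(ȳ_str) = Σ Wₕ²(1−fₕ)sₕ²/nₕ with Wₕ = Nₕ/34354:
  Dept II: (6600/34354)²·(1−101/6600)·396000/101 = 142.49829
  Dept III: (19282/34354)²·(1−1580/19282)·246000/1580 = 45.029571
  Dept IV: (8472/34354)²·(1−1601/8472)·255000/1601 = 7.8559755
  → Var(ȳ_str) = 195.38384.
Var(ȳ_srs) = (1 − 3282/34354)·512700/3282 = 141.2917.
deff = 195.38384 / 141.2917 = 1.3828.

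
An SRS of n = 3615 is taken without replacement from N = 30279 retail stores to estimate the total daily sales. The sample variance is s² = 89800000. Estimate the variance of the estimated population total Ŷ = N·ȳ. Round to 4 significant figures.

2.006 × 10^13

Var(Ŷ) = N²·Var(ȳ) = N²·(1 − n/N)·s²/n.
f = 3615/30279 = 0.11938968; Var(ȳ) = 0.88061032·89800000/3615 = 21875.189.
Var(Ŷ) = 30279² · 21875.189 = 2.0055564 × 10^13.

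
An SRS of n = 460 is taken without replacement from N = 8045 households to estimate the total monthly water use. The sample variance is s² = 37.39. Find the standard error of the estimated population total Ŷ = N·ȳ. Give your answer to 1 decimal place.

Var(Ŷ) = N²·Var(ȳ) = N²·(1 − n/N)·s²/n.
f = 460/8045 = 0.05717837; Var(ȳ) = 0.94282163·37.39/460 = 0.076635001.
Var(Ŷ) = 8045² · 0.076635001 = 4.9599725 × 10^6.
SE(Ŷ) = √(4.9599725 × 10^6) = 2227.1.

2227.1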